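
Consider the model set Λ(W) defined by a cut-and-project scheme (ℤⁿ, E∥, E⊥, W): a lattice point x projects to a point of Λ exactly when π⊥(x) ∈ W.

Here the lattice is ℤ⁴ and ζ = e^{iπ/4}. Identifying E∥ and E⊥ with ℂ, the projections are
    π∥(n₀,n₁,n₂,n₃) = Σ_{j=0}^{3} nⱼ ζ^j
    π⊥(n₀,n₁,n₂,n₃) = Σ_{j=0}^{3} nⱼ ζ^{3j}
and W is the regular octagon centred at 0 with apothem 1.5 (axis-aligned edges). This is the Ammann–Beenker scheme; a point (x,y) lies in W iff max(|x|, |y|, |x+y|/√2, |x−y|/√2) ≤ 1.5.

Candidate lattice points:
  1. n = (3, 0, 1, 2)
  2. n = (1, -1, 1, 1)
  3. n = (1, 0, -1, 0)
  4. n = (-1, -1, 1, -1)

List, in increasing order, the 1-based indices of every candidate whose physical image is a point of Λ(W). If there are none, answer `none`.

With ζ = e^{iπ/4} the internal vectors are ζ^0,ζ^3,ζ^6,ζ^9.
#1 (3, 0, 1, 2): internal (4.4142, 0.4142); octagon support 4.4142 vs apothem 1.5 → ∉ W
#2 (1, -1, 1, 1): internal (2.4142, -1.0000); octagon support 2.4142 vs apothem 1.5 → ∉ W
#3 (1, 0, -1, 0): internal (1.0000, 1.0000); octagon support 1.4142 vs apothem 1.5 → ∈ W
#4 (-1, -1, 1, -1): internal (-1.0000, -2.4142); octagon support 2.4142 vs apothem 1.5 → ∉ W

3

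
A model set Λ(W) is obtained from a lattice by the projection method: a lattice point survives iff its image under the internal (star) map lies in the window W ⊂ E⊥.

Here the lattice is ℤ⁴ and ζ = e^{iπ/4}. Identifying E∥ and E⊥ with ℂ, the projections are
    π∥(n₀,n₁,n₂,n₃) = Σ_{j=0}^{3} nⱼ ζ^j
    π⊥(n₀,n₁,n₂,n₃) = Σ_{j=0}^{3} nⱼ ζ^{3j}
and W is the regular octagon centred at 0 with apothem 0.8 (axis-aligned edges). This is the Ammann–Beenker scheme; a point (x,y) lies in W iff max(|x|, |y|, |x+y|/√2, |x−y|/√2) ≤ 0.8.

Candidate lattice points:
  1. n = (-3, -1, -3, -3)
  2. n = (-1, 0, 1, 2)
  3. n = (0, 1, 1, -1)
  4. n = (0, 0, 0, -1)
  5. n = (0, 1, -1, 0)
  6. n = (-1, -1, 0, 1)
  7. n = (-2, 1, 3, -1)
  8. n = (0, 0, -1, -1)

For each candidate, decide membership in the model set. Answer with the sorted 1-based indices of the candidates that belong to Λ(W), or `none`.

With ζ = e^{iπ/4} the internal vectors are ζ^0,ζ^3,ζ^6,ζ^9.
candidate 1: n = (-3, -1, -3, -3) → π⊥ ≈ (-4.414214, +0.171573); max(|x|,|y|,|x±y|/√2) = 4.414214 > 0.8 ⇒ ∉ W
candidate 2: n = (-1, 0, 1, 2) → π⊥ ≈ (+0.414214, +0.414214); max(|x|,|y|,|x±y|/√2) = 0.585786 ≤ 0.8 ⇒ ∈ W
candidate 3: n = (0, 1, 1, -1) → π⊥ ≈ (-1.414214, -1.000000); max(|x|,|y|,|x±y|/√2) = 1.707107 > 0.8 ⇒ ∉ W
candidate 4: n = (0, 0, 0, -1) → π⊥ ≈ (-0.707107, -0.707107); max(|x|,|y|,|x±y|/√2) = 1.000000 > 0.8 ⇒ ∉ W
candidate 5: n = (0, 1, -1, 0) → π⊥ ≈ (-0.707107, +1.707107); max(|x|,|y|,|x±y|/√2) = 1.707107 > 0.8 ⇒ ∉ W
candidate 6: n = (-1, -1, 0, 1) → π⊥ ≈ (+0.414214, +0.000000); max(|x|,|y|,|x±y|/√2) = 0.414214 ≤ 0.8 ⇒ ∈ W
candidate 7: n = (-2, 1, 3, -1) → π⊥ ≈ (-3.414214, -3.000000); max(|x|,|y|,|x±y|/√2) = 4.535534 > 0.8 ⇒ ∉ W
candidate 8: n = (0, 0, -1, -1) → π⊥ ≈ (-0.707107, +0.292893); max(|x|,|y|,|x±y|/√2) = 0.707107 ≤ 0.8 ⇒ ∈ W

2, 6, 8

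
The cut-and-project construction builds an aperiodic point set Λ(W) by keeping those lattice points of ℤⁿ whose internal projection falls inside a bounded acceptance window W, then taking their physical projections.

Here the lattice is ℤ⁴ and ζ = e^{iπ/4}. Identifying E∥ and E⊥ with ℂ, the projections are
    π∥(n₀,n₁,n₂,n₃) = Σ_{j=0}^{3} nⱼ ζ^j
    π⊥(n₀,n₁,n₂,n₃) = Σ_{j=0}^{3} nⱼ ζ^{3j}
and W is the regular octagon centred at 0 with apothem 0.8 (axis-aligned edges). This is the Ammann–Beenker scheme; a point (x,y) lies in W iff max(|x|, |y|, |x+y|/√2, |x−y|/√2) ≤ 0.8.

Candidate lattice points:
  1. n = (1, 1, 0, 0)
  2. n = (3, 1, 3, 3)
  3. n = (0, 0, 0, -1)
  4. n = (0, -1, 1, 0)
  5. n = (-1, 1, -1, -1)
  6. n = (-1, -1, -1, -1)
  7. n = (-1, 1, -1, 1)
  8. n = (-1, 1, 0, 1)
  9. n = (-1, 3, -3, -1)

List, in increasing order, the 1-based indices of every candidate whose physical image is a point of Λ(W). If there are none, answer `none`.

1

π⊥(n) = n₀ + n₁ζ³ + n₂ζ⁶ + n₃ζ⁹ where ζ = e^{iπ/4}.
candidate 1: n = (1, 1, 0, 0) → π⊥ ≈ (+0.2929, +0.7071); max(|x|,|y|,|x±y|/√2) = 0.7071 ≤ 0.8 ⇒ ∈ W
candidate 2: n = (3, 1, 3, 3) → π⊥ ≈ (+4.4142, -0.1716); max(|x|,|y|,|x±y|/√2) = 4.4142 > 0.8 ⇒ ∉ W
candidate 3: n = (0, 0, 0, -1) → π⊥ ≈ (-0.7071, -0.7071); max(|x|,|y|,|x±y|/√2) = 1.0000 > 0.8 ⇒ ∉ W
candidate 4: n = (0, -1, 1, 0) → π⊥ ≈ (+0.7071, -1.7071); max(|x|,|y|,|x±y|/√2) = 1.7071 > 0.8 ⇒ ∉ W
candidate 5: n = (-1, 1, -1, -1) → π⊥ ≈ (-2.4142, +1.0000); max(|x|,|y|,|x±y|/√2) = 2.4142 > 0.8 ⇒ ∉ W
candidate 6: n = (-1, -1, -1, -1) → π⊥ ≈ (-1.0000, -0.4142); max(|x|,|y|,|x±y|/√2) = 1.0000 > 0.8 ⇒ ∉ W
candidate 7: n = (-1, 1, -1, 1) → π⊥ ≈ (-1.0000, +2.4142); max(|x|,|y|,|x±y|/√2) = 2.4142 > 0.8 ⇒ ∉ W
candidate 8: n = (-1, 1, 0, 1) → π⊥ ≈ (-1.0000, +1.4142); max(|x|,|y|,|x±y|/√2) = 1.7071 > 0.8 ⇒ ∉ W
candidate 9: n = (-1, 3, -3, -1) → π⊥ ≈ (-3.8284, +4.4142); max(|x|,|y|,|x±y|/√2) = 5.8284 > 0.8 ⇒ ∉ W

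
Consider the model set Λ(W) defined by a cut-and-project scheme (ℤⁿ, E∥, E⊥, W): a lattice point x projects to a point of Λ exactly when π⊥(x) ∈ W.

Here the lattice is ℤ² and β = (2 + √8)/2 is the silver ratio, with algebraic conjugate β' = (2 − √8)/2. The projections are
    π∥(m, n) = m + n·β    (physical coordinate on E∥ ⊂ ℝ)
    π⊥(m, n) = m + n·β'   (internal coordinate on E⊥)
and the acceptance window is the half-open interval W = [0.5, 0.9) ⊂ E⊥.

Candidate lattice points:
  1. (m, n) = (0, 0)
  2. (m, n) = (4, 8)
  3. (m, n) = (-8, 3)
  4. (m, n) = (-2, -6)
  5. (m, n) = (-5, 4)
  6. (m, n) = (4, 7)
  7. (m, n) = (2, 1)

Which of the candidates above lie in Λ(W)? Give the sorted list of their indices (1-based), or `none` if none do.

Numerically β ≈ 2.414214 and β' = −1/β ≈ -0.414214.
#1 (0,0): internal coord 0 + (0)·β' = +0.000000; +0.000000 ∉ [0.5, 0.9) → out
#2 (4,8): internal coord 4 + (8)·β' = +0.686292; +0.686292 ∈ [0.5, 0.9) → IN Λ
#3 (-8,3): internal coord -8 + (3)·β' = -9.242641; -9.242641 ∉ [0.5, 0.9) → out
#4 (-2,-6): internal coord -2 + (-6)·β' = +0.485281; +0.485281 ∉ [0.5, 0.9) → out
#5 (-5,4): internal coord -5 + (4)·β' = -6.656854; -6.656854 ∉ [0.5, 0.9) → out
#6 (4,7): internal coord 4 + (7)·β' = +1.100505; +1.100505 ∉ [0.5, 0.9) → out
#7 (2,1): internal coord 2 + (1)·β' = +1.585786; +1.585786 ∉ [0.5, 0.9) → out

2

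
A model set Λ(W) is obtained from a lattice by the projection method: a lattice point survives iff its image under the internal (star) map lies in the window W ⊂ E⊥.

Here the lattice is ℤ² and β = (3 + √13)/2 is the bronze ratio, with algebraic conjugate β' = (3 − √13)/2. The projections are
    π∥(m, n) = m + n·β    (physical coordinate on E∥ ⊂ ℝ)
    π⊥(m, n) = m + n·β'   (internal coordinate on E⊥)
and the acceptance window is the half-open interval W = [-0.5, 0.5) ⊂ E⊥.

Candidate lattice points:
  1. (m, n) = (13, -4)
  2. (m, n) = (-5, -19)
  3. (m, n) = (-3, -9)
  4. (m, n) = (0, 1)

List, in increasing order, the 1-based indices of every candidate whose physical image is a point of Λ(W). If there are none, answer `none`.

Compute β' = (3−√13)/2 = -0.302776, so π⊥(m,n) = m -0.302776·n.
#1 (13,-4): internal coord 13 + (-4)·β' = +14.211103; +14.211103 ∉ [-0.5, 0.5) → out
#2 (-5,-19): internal coord -5 + (-19)·β' = +0.752737; +0.752737 ∉ [-0.5, 0.5) → out
#3 (-3,-9): internal coord -3 + (-9)·β' = -0.275019; -0.275019 ∈ [-0.5, 0.5) → IN Λ
#4 (0,1): internal coord 0 + (1)·β' = -0.302776; -0.302776 ∈ [-0.5, 0.5) → IN Λ

3, 4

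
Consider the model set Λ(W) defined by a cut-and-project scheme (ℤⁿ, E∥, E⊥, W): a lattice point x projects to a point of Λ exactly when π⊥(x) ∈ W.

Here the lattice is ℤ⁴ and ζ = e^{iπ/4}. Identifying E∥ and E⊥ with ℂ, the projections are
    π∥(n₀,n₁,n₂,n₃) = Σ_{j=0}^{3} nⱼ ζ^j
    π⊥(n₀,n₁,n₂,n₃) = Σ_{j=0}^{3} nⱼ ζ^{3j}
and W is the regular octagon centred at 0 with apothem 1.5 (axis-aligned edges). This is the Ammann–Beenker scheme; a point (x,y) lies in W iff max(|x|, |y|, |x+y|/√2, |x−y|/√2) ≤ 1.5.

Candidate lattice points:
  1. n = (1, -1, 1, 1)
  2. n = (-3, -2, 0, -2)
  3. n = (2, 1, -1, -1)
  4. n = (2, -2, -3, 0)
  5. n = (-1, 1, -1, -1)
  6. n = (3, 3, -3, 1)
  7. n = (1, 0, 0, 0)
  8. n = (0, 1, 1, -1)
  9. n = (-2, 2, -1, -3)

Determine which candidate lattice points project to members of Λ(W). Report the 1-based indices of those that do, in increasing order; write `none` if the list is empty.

With ζ = e^{iπ/4} the internal vectors are ζ^0,ζ^3,ζ^6,ζ^9.
candidate 1: n = (1, -1, 1, 1) → π⊥ ≈ (+2.414214, -1.000000); max(|x|,|y|,|x±y|/√2) = 2.414214 > 1.5 ⇒ ∉ W
candidate 2: n = (-3, -2, 0, -2) → π⊥ ≈ (-3.000000, -2.828427); max(|x|,|y|,|x±y|/√2) = 4.121320 > 1.5 ⇒ ∉ W
candidate 3: n = (2, 1, -1, -1) → π⊥ ≈ (+0.585786, +1.000000); max(|x|,|y|,|x±y|/√2) = 1.121320 ≤ 1.5 ⇒ ∈ W
candidate 4: n = (2, -2, -3, 0) → π⊥ ≈ (+3.414214, +1.585786); max(|x|,|y|,|x±y|/√2) = 3.535534 > 1.5 ⇒ ∉ W
candidate 5: n = (-1, 1, -1, -1) → π⊥ ≈ (-2.414214, +1.000000); max(|x|,|y|,|x±y|/√2) = 2.414214 > 1.5 ⇒ ∉ W
candidate 6: n = (3, 3, -3, 1) → π⊥ ≈ (+1.585786, +5.828427); max(|x|,|y|,|x±y|/√2) = 5.828427 > 1.5 ⇒ ∉ W
candidate 7: n = (1, 0, 0, 0) → π⊥ ≈ (+1.000000, +0.000000); max(|x|,|y|,|x±y|/√2) = 1.000000 ≤ 1.5 ⇒ ∈ W
candidate 8: n = (0, 1, 1, -1) → π⊥ ≈ (-1.414214, -1.000000); max(|x|,|y|,|x±y|/√2) = 1.707107 > 1.5 ⇒ ∉ W
candidate 9: n = (-2, 2, -1, -3) → π⊥ ≈ (-5.535534, +0.292893); max(|x|,|y|,|x±y|/√2) = 5.535534 > 1.5 ⇒ ∉ W

3, 7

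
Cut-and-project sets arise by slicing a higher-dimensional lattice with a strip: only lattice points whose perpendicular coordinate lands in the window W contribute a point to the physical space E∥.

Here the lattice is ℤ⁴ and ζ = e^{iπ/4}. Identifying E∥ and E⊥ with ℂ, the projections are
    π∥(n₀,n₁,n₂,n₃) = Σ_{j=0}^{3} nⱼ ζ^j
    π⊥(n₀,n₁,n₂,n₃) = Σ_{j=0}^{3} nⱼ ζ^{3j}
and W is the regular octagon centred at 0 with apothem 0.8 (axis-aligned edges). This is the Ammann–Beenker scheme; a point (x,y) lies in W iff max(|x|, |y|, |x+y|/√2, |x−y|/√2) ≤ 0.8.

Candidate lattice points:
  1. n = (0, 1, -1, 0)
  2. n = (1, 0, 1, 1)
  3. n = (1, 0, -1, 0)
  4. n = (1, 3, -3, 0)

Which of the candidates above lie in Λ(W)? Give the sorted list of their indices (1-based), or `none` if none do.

none

π⊥(n) = n₀ + n₁ζ³ + n₂ζ⁶ + n₃ζ⁹ where ζ = e^{iπ/4}.
#1 (0, 1, -1, 0): internal (-0.707107, 1.707107); octagon support 1.707107 vs apothem 0.8 → ∉ W
#2 (1, 0, 1, 1): internal (1.707107, -0.292893); octagon support 1.707107 vs apothem 0.8 → ∉ W
#3 (1, 0, -1, 0): internal (1.000000, 1.000000); octagon support 1.414214 vs apothem 0.8 → ∉ W
#4 (1, 3, -3, 0): internal (-1.121320, 5.121320); octagon support 5.121320 vs apothem 0.8 → ∉ W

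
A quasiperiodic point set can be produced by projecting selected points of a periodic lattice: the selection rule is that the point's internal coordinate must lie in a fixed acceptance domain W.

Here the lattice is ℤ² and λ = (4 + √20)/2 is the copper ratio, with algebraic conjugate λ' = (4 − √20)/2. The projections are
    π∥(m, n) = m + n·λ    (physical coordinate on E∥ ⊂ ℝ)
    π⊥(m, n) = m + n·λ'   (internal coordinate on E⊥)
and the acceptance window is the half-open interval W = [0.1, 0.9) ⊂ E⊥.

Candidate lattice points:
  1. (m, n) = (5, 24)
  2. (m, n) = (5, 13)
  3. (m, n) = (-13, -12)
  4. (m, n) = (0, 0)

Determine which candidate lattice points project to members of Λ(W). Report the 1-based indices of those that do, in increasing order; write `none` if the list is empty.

λ' = (4−√20)/2 ≈ -0.2361.
[1] lift (5,24): star map gives -0.6656; window check 0.1 ≤ -0.6656 < 0.9 is false → out
[2] lift (5,13): star map gives 1.9311; window check 0.1 ≤ 1.9311 < 0.9 is false → out
[3] lift (-13,-12): star map gives -10.1672; window check 0.1 ≤ -10.1672 < 0.9 is false → out
[4] lift (0,0): star map gives 0.0000; window check 0.1 ≤ 0.0000 < 0.9 is false → out

none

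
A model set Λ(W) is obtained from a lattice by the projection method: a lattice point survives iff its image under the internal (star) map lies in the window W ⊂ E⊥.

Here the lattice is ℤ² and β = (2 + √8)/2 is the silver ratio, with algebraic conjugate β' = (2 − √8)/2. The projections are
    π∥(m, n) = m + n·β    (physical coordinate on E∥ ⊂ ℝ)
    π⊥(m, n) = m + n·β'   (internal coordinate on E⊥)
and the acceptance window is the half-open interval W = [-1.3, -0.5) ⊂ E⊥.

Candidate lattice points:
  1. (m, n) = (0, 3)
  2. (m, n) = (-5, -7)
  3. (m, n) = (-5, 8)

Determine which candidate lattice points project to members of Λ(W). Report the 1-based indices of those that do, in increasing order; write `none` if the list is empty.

1

Numerically β ≈ 2.414214 and β' = −1/β ≈ -0.414214.
candidate 1: (m,n)=(0,3) → π∥ = 0+3·β ≈ 7.242641, π⊥ = 0+3·β' ≈ -1.242641 ∈ [-1.3, -0.5) ⇒ IN Λ
candidate 2: (m,n)=(-5,-7) → π∥ = -5-7·β ≈ -21.899495, π⊥ = -5-7·β' ≈ -2.100505 ∉ [-1.3, -0.5) ⇒ out
candidate 3: (m,n)=(-5,8) → π∥ = -5+8·β ≈ 14.313708, π⊥ = -5+8·β' ≈ -8.313708 ∉ [-1.3, -0.5) ⇒ out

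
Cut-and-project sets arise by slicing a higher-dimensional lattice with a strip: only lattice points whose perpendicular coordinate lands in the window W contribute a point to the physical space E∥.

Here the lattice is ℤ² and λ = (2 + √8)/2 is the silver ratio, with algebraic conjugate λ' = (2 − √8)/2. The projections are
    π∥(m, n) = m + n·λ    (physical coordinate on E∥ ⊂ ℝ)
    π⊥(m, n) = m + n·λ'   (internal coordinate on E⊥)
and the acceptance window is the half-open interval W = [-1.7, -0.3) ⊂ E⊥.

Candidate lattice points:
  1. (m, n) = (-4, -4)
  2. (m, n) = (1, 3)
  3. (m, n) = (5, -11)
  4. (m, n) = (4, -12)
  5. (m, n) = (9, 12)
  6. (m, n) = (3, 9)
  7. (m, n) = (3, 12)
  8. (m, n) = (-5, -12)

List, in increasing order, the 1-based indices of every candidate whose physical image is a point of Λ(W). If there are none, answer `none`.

6

Compute λ' = (2−√8)/2 = -0.414214, so π⊥(m,n) = m -0.414214·n.
#1 (-4,-4): internal coord -4 + (-4)·λ' = -2.343146; -2.343146 ∉ [-1.7, -0.3) → out
#2 (1,3): internal coord 1 + (3)·λ' = -0.242641; -0.242641 ∉ [-1.7, -0.3) → out
#3 (5,-11): internal coord 5 + (-11)·λ' = +9.556349; +9.556349 ∉ [-1.7, -0.3) → out
#4 (4,-12): internal coord 4 + (-12)·λ' = +8.970563; +8.970563 ∉ [-1.7, -0.3) → out
#5 (9,12): internal coord 9 + (12)·λ' = +4.029437; +4.029437 ∉ [-1.7, -0.3) → out
#6 (3,9): internal coord 3 + (9)·λ' = -0.727922; -0.727922 ∈ [-1.7, -0.3) → IN Λ
#7 (3,12): internal coord 3 + (12)·λ' = -1.970563; -1.970563 ∉ [-1.7, -0.3) → out
#8 (-5,-12): internal coord -5 + (-12)·λ' = -0.029437; -0.029437 ∉ [-1.7, -0.3) → out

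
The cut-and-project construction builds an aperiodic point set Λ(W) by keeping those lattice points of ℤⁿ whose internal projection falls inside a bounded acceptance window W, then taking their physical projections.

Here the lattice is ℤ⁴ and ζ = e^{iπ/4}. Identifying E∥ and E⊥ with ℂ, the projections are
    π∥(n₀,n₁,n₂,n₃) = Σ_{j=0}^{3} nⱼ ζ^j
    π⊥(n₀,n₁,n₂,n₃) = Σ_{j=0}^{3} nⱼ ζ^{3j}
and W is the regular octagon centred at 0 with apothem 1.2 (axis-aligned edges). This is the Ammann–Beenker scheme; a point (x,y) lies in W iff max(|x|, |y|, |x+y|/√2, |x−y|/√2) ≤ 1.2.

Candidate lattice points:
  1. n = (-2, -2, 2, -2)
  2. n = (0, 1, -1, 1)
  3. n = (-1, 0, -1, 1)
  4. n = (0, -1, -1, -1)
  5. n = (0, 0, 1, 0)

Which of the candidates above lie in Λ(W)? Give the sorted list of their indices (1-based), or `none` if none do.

4, 5

π⊥(n) = n₀ + n₁ζ³ + n₂ζ⁶ + n₃ζ⁹ where ζ = e^{iπ/4}.
candidate 1: n = (-2, -2, 2, -2) → π⊥ ≈ (-2.00000, -4.82843); max(|x|,|y|,|x±y|/√2) = 4.82843 > 1.2 ⇒ ∉ W
candidate 2: n = (0, 1, -1, 1) → π⊥ ≈ (+0.00000, +2.41421); max(|x|,|y|,|x±y|/√2) = 2.41421 > 1.2 ⇒ ∉ W
candidate 3: n = (-1, 0, -1, 1) → π⊥ ≈ (-0.29289, +1.70711); max(|x|,|y|,|x±y|/√2) = 1.70711 > 1.2 ⇒ ∉ W
candidate 4: n = (0, -1, -1, -1) → π⊥ ≈ (+0.00000, -0.41421); max(|x|,|y|,|x±y|/√2) = 0.41421 ≤ 1.2 ⇒ ∈ W
candidate 5: n = (0, 0, 1, 0) → π⊥ ≈ (+0.00000, -1.00000); max(|x|,|y|,|x±y|/√2) = 1.00000 ≤ 1.2 ⇒ ∈ W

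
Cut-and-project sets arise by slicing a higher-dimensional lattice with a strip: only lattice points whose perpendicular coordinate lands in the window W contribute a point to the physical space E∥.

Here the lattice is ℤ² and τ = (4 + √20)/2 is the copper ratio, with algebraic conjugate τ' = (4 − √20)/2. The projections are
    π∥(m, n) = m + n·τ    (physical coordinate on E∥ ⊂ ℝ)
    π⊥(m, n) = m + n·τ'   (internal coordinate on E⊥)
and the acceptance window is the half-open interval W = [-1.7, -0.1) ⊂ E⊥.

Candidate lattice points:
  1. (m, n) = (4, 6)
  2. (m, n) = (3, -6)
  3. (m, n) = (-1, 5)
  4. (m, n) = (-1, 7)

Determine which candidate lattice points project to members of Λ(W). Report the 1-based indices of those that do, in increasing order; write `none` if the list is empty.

none

Numerically τ ≈ 4.236068 and τ' = −1/τ ≈ -0.236068.
[1] lift (4,6): star map gives 2.583592; window check -1.7 ≤ 2.583592 < -0.1 is false → out
[2] lift (3,-6): star map gives 4.416408; window check -1.7 ≤ 4.416408 < -0.1 is false → out
[3] lift (-1,5): star map gives -2.180340; window check -1.7 ≤ -2.180340 < -0.1 is false → out
[4] lift (-1,7): star map gives -2.652476; window check -1.7 ≤ -2.652476 < -0.1 is false → out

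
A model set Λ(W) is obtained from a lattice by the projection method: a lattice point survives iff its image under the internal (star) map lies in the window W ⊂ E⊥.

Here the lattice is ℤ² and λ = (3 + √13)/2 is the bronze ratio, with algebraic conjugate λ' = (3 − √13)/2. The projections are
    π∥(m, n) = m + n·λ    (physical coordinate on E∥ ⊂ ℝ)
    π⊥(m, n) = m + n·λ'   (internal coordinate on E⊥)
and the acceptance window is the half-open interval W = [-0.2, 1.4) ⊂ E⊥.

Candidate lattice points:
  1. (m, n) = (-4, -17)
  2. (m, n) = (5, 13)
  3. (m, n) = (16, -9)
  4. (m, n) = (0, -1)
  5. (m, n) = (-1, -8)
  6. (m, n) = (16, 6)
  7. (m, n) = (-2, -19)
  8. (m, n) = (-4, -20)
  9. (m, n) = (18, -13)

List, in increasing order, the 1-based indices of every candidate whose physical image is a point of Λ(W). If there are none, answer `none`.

1, 2, 4

Numerically λ ≈ 3.30278 and λ' = −1/λ ≈ -0.30278.
[1] lift (-4,-17): star map gives 1.14719; window check -0.2 ≤ 1.14719 < 1.4 is true → IN Λ
[2] lift (5,13): star map gives 1.06392; window check -0.2 ≤ 1.06392 < 1.4 is true → IN Λ
[3] lift (16,-9): star map gives 18.72498; window check -0.2 ≤ 18.72498 < 1.4 is false → out
[4] lift (0,-1): star map gives 0.30278; window check -0.2 ≤ 0.30278 < 1.4 is true → IN Λ
[5] lift (-1,-8): star map gives 1.42221; window check -0.2 ≤ 1.42221 < 1.4 is false → out
[6] lift (16,6): star map gives 14.18335; window check -0.2 ≤ 14.18335 < 1.4 is false → out
[7] lift (-2,-19): star map gives 3.75274; window check -0.2 ≤ 3.75274 < 1.4 is false → out
[8] lift (-4,-20): star map gives 2.05551; window check -0.2 ≤ 2.05551 < 1.4 is false → out
[9] lift (18,-13): star map gives 21.93608; window check -0.2 ≤ 21.93608 < 1.4 is false → out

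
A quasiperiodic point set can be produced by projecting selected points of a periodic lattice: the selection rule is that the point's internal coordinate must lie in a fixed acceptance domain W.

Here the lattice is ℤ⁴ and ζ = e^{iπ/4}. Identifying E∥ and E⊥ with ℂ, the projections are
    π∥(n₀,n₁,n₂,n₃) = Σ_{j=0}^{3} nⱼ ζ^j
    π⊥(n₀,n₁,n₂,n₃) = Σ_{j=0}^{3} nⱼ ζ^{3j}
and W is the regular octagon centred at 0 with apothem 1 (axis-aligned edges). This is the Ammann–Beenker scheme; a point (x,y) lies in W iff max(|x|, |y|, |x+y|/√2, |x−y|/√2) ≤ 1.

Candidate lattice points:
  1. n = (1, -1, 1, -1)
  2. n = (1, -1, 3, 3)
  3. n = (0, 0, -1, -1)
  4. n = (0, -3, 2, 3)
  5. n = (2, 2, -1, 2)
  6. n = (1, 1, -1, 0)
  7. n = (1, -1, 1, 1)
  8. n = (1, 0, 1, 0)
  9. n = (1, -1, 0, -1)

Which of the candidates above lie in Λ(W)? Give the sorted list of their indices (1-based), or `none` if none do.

3

π⊥(n) = n₀ + n₁ζ³ + n₂ζ⁶ + n₃ζ⁹ where ζ = e^{iπ/4}.
#1 (1, -1, 1, -1): internal (1.000000, -2.414214); octagon support 2.414214 vs apothem 1 → ∉ W
#2 (1, -1, 3, 3): internal (3.828427, -1.585786); octagon support 3.828427 vs apothem 1 → ∉ W
#3 (0, 0, -1, -1): internal (-0.707107, 0.292893); octagon support 0.707107 vs apothem 1 → ∈ W
#4 (0, -3, 2, 3): internal (4.242641, -2.000000); octagon support 4.414214 vs apothem 1 → ∉ W
#5 (2, 2, -1, 2): internal (2.000000, 3.828427); octagon support 4.121320 vs apothem 1 → ∉ W
#6 (1, 1, -1, 0): internal (0.292893, 1.707107); octagon support 1.707107 vs apothem 1 → ∉ W
#7 (1, -1, 1, 1): internal (2.414214, -1.000000); octagon support 2.414214 vs apothem 1 → ∉ W
#8 (1, 0, 1, 0): internal (1.000000, -1.000000); octagon support 1.414214 vs apothem 1 → ∉ W
#9 (1, -1, 0, -1): internal (1.000000, -1.414214); octagon support 1.707107 vs apothem 1 → ∉ W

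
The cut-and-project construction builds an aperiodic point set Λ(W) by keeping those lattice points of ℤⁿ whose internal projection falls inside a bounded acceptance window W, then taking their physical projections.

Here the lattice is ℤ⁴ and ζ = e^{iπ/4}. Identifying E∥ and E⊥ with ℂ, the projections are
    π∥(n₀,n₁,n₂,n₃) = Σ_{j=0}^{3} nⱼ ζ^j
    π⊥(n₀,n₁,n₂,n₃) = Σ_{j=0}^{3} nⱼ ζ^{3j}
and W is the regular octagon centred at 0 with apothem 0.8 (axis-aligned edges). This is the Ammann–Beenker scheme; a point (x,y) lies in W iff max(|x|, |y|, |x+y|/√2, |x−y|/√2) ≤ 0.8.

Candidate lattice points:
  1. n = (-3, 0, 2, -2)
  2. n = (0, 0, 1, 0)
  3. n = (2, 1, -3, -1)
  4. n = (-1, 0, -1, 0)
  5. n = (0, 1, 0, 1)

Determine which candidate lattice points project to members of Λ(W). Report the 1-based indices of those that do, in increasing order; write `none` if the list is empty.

none

With ζ = e^{iπ/4} the internal vectors are ζ^0,ζ^3,ζ^6,ζ^9.
candidate 1: n = (-3, 0, 2, -2) → π⊥ ≈ (-4.414214, -3.414214); max(|x|,|y|,|x±y|/√2) = 5.535534 > 0.8 ⇒ ∉ W
candidate 2: n = (0, 0, 1, 0) → π⊥ ≈ (+0.000000, -1.000000); max(|x|,|y|,|x±y|/√2) = 1.000000 > 0.8 ⇒ ∉ W
candidate 3: n = (2, 1, -3, -1) → π⊥ ≈ (+0.585786, +3.000000); max(|x|,|y|,|x±y|/√2) = 3.000000 > 0.8 ⇒ ∉ W
candidate 4: n = (-1, 0, -1, 0) → π⊥ ≈ (-1.000000, +1.000000); max(|x|,|y|,|x±y|/√2) = 1.414214 > 0.8 ⇒ ∉ W
candidate 5: n = (0, 1, 0, 1) → π⊥ ≈ (+0.000000, +1.414214); max(|x|,|y|,|x±y|/√2) = 1.414214 > 0.8 ⇒ ∉ W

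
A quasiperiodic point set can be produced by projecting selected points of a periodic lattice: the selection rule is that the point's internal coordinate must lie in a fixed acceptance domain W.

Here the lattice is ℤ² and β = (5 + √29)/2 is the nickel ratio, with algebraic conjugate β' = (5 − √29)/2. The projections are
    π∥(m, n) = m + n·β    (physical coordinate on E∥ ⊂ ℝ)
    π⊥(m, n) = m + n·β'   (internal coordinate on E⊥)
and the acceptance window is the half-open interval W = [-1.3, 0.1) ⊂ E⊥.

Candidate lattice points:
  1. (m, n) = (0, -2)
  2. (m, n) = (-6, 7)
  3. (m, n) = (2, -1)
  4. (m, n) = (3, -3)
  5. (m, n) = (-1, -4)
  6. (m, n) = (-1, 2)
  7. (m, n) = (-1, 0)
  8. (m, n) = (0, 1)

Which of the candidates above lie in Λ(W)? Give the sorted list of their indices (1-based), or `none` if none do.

β' = (5−√29)/2 ≈ -0.1926.
#1 (0,-2): internal coord 0 + (-2)·β' = +0.3852; +0.3852 ∉ [-1.3, 0.1) → out
#2 (-6,7): internal coord -6 + (7)·β' = -7.3481; -7.3481 ∉ [-1.3, 0.1) → out
#3 (2,-1): internal coord 2 + (-1)·β' = +2.1926; +2.1926 ∉ [-1.3, 0.1) → out
#4 (3,-3): internal coord 3 + (-3)·β' = +3.5777; +3.5777 ∉ [-1.3, 0.1) → out
#5 (-1,-4): internal coord -1 + (-4)·β' = -0.2297; -0.2297 ∈ [-1.3, 0.1) → IN Λ
#6 (-1,2): internal coord -1 + (2)·β' = -1.3852; -1.3852 ∉ [-1.3, 0.1) → out
#7 (-1,0): internal coord -1 + (0)·β' = -1.0000; -1.0000 ∈ [-1.3, 0.1) → IN Λ
#8 (0,1): internal coord 0 + (1)·β' = -0.1926; -0.1926 ∈ [-1.3, 0.1) → IN Λ

5, 7, 8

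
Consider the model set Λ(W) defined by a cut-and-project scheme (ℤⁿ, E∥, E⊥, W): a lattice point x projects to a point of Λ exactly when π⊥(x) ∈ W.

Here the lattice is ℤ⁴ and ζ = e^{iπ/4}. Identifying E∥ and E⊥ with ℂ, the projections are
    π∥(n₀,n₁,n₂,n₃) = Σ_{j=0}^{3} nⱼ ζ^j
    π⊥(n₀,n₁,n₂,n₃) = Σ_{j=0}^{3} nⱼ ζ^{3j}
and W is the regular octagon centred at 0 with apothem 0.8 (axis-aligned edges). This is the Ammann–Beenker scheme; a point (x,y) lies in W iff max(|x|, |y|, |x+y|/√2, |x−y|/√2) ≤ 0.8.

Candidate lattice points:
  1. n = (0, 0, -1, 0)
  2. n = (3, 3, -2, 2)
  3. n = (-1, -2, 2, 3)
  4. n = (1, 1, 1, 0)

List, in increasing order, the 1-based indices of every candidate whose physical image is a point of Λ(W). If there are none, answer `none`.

Internal map: ζ^{3j} for j=0..3 gives (1,0), (−√2/2,√2/2), (0,−1), (√2/2,√2/2).
#1 (0, 0, -1, 0): internal (0.000000, 1.000000); octagon support 1.000000 vs apothem 0.8 → ∉ W
#2 (3, 3, -2, 2): internal (2.292893, 5.535534); octagon support 5.535534 vs apothem 0.8 → ∉ W
#3 (-1, -2, 2, 3): internal (2.535534, -1.292893); octagon support 2.707107 vs apothem 0.8 → ∉ W
#4 (1, 1, 1, 0): internal (0.292893, -0.292893); octagon support 0.414214 vs apothem 0.8 → ∈ W

4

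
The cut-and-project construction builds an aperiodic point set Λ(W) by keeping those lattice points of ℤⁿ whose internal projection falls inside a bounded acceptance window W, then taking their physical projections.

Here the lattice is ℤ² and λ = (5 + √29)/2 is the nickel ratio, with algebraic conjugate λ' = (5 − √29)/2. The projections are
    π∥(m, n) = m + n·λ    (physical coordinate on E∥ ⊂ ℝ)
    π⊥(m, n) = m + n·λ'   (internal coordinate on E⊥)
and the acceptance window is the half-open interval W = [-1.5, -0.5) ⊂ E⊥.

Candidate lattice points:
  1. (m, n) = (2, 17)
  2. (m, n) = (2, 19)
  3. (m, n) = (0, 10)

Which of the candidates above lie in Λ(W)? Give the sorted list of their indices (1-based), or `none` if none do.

λ' = (5−√29)/2 ≈ -0.19258.
[1] lift (2,17): star map gives -1.27390; window check -1.5 ≤ -1.27390 < -0.5 is true → IN Λ
[2] lift (2,19): star map gives -1.65907; window check -1.5 ≤ -1.65907 < -0.5 is false → out
[3] lift (0,10): star map gives -1.92582; window check -1.5 ≤ -1.92582 < -0.5 is false → out

1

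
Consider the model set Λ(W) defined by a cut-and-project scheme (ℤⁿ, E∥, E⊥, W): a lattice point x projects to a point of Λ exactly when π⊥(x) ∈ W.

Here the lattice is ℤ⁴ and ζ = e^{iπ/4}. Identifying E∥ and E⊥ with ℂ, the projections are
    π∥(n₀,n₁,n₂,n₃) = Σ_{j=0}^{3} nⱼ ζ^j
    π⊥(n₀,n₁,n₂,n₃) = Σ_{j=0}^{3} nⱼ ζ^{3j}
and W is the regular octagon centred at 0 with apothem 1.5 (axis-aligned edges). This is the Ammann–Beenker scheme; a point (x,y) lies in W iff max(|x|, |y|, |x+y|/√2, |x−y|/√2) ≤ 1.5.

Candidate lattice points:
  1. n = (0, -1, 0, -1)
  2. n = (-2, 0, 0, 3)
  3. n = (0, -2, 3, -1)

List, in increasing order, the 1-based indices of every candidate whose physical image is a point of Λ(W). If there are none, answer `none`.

1

With ζ = e^{iπ/4} the internal vectors are ζ^0,ζ^3,ζ^6,ζ^9.
#1 (0, -1, 0, -1): internal (0.00000, -1.41421); octagon support 1.41421 vs apothem 1.5 → ∈ W
#2 (-2, 0, 0, 3): internal (0.12132, 2.12132); octagon support 2.12132 vs apothem 1.5 → ∉ W
#3 (0, -2, 3, -1): internal (0.70711, -5.12132); octagon support 5.12132 vs apothem 1.5 → ∉ W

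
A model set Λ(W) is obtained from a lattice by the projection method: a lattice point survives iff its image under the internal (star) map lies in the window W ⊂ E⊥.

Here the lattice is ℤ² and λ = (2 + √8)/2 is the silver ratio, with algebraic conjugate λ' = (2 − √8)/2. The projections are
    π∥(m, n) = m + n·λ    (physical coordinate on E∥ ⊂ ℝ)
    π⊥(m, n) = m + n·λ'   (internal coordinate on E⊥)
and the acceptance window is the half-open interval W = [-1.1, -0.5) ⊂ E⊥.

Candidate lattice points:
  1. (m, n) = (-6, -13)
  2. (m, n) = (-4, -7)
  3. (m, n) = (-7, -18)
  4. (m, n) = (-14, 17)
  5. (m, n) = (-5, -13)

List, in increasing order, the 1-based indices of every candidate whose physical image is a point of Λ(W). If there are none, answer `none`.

λ' = (2−√8)/2 ≈ -0.414214.
#1 (-6,-13): internal coord -6 + (-13)·λ' = -0.615224; -0.615224 ∈ [-1.1, -0.5) → IN Λ
#2 (-4,-7): internal coord -4 + (-7)·λ' = -1.100505; -1.100505 ∉ [-1.1, -0.5) → out
#3 (-7,-18): internal coord -7 + (-18)·λ' = +0.455844; +0.455844 ∉ [-1.1, -0.5) → out
#4 (-14,17): internal coord -14 + (17)·λ' = -21.041631; -21.041631 ∉ [-1.1, -0.5) → out
#5 (-5,-13): internal coord -5 + (-13)·λ' = +0.384776; +0.384776 ∉ [-1.1, -0.5) → out

1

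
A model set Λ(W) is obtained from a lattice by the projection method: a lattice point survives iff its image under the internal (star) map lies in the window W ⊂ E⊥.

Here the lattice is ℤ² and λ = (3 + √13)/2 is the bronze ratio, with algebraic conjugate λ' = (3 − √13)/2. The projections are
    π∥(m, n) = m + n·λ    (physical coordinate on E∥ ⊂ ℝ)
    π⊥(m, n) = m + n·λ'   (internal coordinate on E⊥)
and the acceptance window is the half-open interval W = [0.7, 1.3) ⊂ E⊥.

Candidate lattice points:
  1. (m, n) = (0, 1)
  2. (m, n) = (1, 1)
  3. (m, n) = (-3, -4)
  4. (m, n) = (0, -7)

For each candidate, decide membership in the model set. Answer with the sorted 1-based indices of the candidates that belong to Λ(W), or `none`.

Compute λ' = (3−√13)/2 = -0.302776, so π⊥(m,n) = m -0.302776·n.
candidate 1: (m,n)=(0,1) → π∥ = 0+1·λ ≈ 3.302776, π⊥ = 0+1·λ' ≈ -0.302776 ∉ [0.7, 1.3) ⇒ out
candidate 2: (m,n)=(1,1) → π∥ = 1+1·λ ≈ 4.302776, π⊥ = 1+1·λ' ≈ 0.697224 ∉ [0.7, 1.3) ⇒ out
candidate 3: (m,n)=(-3,-4) → π∥ = -3-4·λ ≈ -16.211103, π⊥ = -3-4·λ' ≈ -1.788897 ∉ [0.7, 1.3) ⇒ out
candidate 4: (m,n)=(0,-7) → π∥ = 0-7·λ ≈ -23.119429, π⊥ = 0-7·λ' ≈ 2.119429 ∉ [0.7, 1.3) ⇒ out

none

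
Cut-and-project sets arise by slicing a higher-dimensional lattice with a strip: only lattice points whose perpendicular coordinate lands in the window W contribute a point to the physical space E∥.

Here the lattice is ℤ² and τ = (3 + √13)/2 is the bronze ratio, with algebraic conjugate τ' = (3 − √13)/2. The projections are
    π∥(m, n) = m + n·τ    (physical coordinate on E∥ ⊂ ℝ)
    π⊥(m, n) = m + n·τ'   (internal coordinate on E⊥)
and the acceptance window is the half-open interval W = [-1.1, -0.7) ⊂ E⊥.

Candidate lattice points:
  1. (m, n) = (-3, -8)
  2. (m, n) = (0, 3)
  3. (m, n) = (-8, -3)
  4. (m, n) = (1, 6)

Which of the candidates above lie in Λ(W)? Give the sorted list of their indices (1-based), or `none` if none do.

τ' = (3−√13)/2 ≈ -0.302776.
#1 (-3,-8): internal coord -3 + (-8)·τ' = -0.577795; -0.577795 ∉ [-1.1, -0.7) → out
#2 (0,3): internal coord 0 + (3)·τ' = -0.908327; -0.908327 ∈ [-1.1, -0.7) → IN Λ
#3 (-8,-3): internal coord -8 + (-3)·τ' = -7.091673; -7.091673 ∉ [-1.1, -0.7) → out
#4 (1,6): internal coord 1 + (6)·τ' = -0.816654; -0.816654 ∈ [-1.1, -0.7) → IN Λ

2, 4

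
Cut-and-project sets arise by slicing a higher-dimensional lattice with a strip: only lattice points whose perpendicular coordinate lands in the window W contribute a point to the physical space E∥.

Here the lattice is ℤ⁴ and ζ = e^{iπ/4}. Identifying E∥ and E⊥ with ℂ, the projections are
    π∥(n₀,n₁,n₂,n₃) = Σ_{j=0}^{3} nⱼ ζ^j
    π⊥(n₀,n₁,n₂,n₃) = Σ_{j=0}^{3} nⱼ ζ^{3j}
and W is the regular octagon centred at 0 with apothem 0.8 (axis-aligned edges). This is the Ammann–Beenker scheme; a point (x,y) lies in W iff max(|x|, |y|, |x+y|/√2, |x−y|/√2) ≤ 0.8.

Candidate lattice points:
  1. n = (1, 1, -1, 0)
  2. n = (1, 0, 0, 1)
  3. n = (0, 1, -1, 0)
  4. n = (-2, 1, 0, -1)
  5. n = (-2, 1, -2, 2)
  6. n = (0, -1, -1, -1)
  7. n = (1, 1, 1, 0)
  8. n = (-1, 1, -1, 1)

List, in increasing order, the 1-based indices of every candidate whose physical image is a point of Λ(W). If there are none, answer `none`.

6, 7

π⊥(n) = n₀ + n₁ζ³ + n₂ζ⁶ + n₃ζ⁹ where ζ = e^{iπ/4}.
candidate 1: n = (1, 1, -1, 0) → π⊥ ≈ (+0.292893, +1.707107); max(|x|,|y|,|x±y|/√2) = 1.707107 > 0.8 ⇒ ∉ W
candidate 2: n = (1, 0, 0, 1) → π⊥ ≈ (+1.707107, +0.707107); max(|x|,|y|,|x±y|/√2) = 1.707107 > 0.8 ⇒ ∉ W
candidate 3: n = (0, 1, -1, 0) → π⊥ ≈ (-0.707107, +1.707107); max(|x|,|y|,|x±y|/√2) = 1.707107 > 0.8 ⇒ ∉ W
candidate 4: n = (-2, 1, 0, -1) → π⊥ ≈ (-3.414214, +0.000000); max(|x|,|y|,|x±y|/√2) = 3.414214 > 0.8 ⇒ ∉ W
candidate 5: n = (-2, 1, -2, 2) → π⊥ ≈ (-1.292893, +4.121320); max(|x|,|y|,|x±y|/√2) = 4.121320 > 0.8 ⇒ ∉ W
candidate 6: n = (0, -1, -1, -1) → π⊥ ≈ (+0.000000, -0.414214); max(|x|,|y|,|x±y|/√2) = 0.414214 ≤ 0.8 ⇒ ∈ W
candidate 7: n = (1, 1, 1, 0) → π⊥ ≈ (+0.292893, -0.292893); max(|x|,|y|,|x±y|/√2) = 0.414214 ≤ 0.8 ⇒ ∈ W
candidate 8: n = (-1, 1, -1, 1) → π⊥ ≈ (-1.000000, +2.414214); max(|x|,|y|,|x±y|/√2) = 2.414214 > 0.8 ⇒ ∉ W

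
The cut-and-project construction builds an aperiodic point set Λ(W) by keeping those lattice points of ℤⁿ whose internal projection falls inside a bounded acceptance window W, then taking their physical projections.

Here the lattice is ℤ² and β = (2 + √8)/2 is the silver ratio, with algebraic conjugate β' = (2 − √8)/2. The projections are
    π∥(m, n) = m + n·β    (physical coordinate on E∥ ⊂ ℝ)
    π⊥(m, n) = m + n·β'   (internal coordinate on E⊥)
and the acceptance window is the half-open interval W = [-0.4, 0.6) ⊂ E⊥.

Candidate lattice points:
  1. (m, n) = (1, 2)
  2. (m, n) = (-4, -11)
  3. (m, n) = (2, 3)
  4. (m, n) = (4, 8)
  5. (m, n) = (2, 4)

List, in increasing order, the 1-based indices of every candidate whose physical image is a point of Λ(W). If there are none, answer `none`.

β' = (2−√8)/2 ≈ -0.414214.
#1 (1,2): internal coord 1 + (2)·β' = +0.171573; +0.171573 ∈ [-0.4, 0.6) → IN Λ
#2 (-4,-11): internal coord -4 + (-11)·β' = +0.556349; +0.556349 ∈ [-0.4, 0.6) → IN Λ
#3 (2,3): internal coord 2 + (3)·β' = +0.757359; +0.757359 ∉ [-0.4, 0.6) → out
#4 (4,8): internal coord 4 + (8)·β' = +0.686292; +0.686292 ∉ [-0.4, 0.6) → out
#5 (2,4): internal coord 2 + (4)·β' = +0.343146; +0.343146 ∈ [-0.4, 0.6) → IN Λ

1, 2, 5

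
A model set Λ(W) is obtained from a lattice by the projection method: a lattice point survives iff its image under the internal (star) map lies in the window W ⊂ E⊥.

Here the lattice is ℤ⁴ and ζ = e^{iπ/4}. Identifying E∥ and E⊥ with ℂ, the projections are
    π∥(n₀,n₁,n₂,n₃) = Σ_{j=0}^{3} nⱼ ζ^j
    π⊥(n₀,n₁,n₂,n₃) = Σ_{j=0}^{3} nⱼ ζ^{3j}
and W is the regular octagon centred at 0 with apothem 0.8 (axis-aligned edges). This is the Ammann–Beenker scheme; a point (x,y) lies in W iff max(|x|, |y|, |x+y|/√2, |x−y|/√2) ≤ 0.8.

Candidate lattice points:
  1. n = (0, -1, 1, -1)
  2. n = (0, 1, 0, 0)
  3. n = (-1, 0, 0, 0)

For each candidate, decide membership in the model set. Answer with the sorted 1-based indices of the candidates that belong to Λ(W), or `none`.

π⊥(n) = n₀ + n₁ζ³ + n₂ζ⁶ + n₃ζ⁹ where ζ = e^{iπ/4}.
#1 (0, -1, 1, -1): internal (0.000000, -2.414214); octagon support 2.414214 vs apothem 0.8 → ∉ W
#2 (0, 1, 0, 0): internal (-0.707107, 0.707107); octagon support 1.000000 vs apothem 0.8 → ∉ W
#3 (-1, 0, 0, 0): internal (-1.000000, 0.000000); octagon support 1.000000 vs apothem 0.8 → ∉ W

none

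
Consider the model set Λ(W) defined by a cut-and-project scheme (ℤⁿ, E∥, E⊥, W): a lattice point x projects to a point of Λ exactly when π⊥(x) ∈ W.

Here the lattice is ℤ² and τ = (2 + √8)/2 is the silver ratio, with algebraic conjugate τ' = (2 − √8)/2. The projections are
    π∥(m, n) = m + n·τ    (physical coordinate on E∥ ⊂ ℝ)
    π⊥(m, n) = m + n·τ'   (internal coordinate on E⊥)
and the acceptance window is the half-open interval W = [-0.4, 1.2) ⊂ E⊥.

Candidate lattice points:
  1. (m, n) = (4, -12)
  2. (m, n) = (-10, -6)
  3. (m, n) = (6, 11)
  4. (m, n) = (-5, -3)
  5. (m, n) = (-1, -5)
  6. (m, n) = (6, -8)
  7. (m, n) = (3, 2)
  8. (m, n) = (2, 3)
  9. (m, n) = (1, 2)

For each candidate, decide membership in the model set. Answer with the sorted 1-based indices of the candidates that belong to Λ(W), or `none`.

5, 8, 9

Compute τ' = (2−√8)/2 = -0.41421, so π⊥(m,n) = m -0.41421·n.
[1] lift (4,-12): star map gives 8.97056; window check -0.4 ≤ 8.97056 < 1.2 is false → out
[2] lift (-10,-6): star map gives -7.51472; window check -0.4 ≤ -7.51472 < 1.2 is false → out
[3] lift (6,11): star map gives 1.44365; window check -0.4 ≤ 1.44365 < 1.2 is false → out
[4] lift (-5,-3): star map gives -3.75736; window check -0.4 ≤ -3.75736 < 1.2 is false → out
[5] lift (-1,-5): star map gives 1.07107; window check -0.4 ≤ 1.07107 < 1.2 is true → IN Λ
[6] lift (6,-8): star map gives 9.31371; window check -0.4 ≤ 9.31371 < 1.2 is false → out
[7] lift (3,2): star map gives 2.17157; window check -0.4 ≤ 2.17157 < 1.2 is false → out
[8] lift (2,3): star map gives 0.75736; window check -0.4 ≤ 0.75736 < 1.2 is true → IN Λ
[9] lift (1,2): star map gives 0.17157; window check -0.4 ≤ 0.17157 < 1.2 is true → IN Λ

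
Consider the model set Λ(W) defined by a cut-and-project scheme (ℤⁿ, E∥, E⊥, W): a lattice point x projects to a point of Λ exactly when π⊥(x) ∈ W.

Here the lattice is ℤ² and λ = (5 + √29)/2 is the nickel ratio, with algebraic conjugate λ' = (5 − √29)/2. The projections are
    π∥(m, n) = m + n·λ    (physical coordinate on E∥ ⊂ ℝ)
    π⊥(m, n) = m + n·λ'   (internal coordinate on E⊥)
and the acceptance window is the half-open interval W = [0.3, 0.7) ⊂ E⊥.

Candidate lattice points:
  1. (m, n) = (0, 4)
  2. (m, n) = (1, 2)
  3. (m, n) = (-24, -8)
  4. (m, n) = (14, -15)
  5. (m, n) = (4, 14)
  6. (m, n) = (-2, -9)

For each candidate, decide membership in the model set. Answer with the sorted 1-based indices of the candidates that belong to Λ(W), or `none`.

Numerically λ ≈ 5.192582 and λ' = −1/λ ≈ -0.192582.
#1 (0,4): internal coord 0 + (4)·λ' = -0.770330; -0.770330 ∉ [0.3, 0.7) → out
#2 (1,2): internal coord 1 + (2)·λ' = +0.614835; +0.614835 ∈ [0.3, 0.7) → IN Λ
#3 (-24,-8): internal coord -24 + (-8)·λ' = -22.459341; -22.459341 ∉ [0.3, 0.7) → out
#4 (14,-15): internal coord 14 + (-15)·λ' = +16.888736; +16.888736 ∉ [0.3, 0.7) → out
#5 (4,14): internal coord 4 + (14)·λ' = +1.303846; +1.303846 ∉ [0.3, 0.7) → out
#6 (-2,-9): internal coord -2 + (-9)·λ' = -0.266758; -0.266758 ∉ [0.3, 0.7) → out

2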